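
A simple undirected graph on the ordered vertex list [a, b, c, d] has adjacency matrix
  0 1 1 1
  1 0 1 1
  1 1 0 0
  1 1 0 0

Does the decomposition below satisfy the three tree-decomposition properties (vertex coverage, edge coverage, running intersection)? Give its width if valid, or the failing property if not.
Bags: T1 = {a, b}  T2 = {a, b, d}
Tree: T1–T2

A tree decomposition must satisfy three properties: every vertex lies in some bag; for every edge, both endpoints lie together in some bag; and for every vertex, the bags containing it form a connected subtree. Here vertex c appears in no bag, so the decomposition is invalid.

No — vertex c appears in no bag.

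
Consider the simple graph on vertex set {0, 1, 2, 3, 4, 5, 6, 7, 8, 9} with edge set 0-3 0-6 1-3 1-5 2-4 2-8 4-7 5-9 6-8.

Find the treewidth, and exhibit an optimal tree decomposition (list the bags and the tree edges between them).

Every bag has size at most 2, so the width is 2 − 1 = 1 and tw(G) ≤ 1. G has an edge, so its treewidth is at least 1. Hence tw(G) = 1 exactly.

Treewidth 1.
One optimal decomposition is:
Bags: B1 = {4, 7}  B2 = {2, 4}  B3 = {2, 8}  B4 = {6, 8}  B5 = {0, 6}  B6 = {0, 3}  B7 = {1, 3}  B8 = {1, 5}  B9 = {5, 9}
Tree: B1–B2, B2–B3, B3–B4, B4–B5, B5–B6, B6–B7, B7–B8, B8–B9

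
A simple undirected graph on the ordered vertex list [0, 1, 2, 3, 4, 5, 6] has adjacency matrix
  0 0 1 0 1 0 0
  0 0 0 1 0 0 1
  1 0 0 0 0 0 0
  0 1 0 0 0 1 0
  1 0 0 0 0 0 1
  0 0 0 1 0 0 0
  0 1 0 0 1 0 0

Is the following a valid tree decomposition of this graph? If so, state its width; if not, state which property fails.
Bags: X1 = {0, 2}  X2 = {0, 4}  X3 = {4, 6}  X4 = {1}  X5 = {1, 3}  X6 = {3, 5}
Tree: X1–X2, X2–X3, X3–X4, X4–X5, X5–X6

No — edge (6,1) lies in no bag.

A tree decomposition must satisfy three properties: every vertex lies in some bag; for every edge, both endpoints lie together in some bag; and for every vertex, the bags containing it form a connected subtree. Here edge (6,1) lies in no bag, so the decomposition is invalid.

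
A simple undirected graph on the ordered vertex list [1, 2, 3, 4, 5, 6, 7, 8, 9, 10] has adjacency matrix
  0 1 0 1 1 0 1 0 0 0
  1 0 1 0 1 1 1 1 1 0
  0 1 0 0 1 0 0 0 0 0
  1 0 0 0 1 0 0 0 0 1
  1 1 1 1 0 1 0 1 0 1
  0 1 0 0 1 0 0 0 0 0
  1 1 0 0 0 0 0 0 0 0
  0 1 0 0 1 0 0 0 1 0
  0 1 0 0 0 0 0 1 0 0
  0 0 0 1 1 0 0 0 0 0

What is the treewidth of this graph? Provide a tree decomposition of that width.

Every bag has size at most 3, so the width is 3 − 1 = 2 and tw(G) ≤ 2. For the lower bound, the 3 vertices {2, 8, 9} are pairwise adjacent, and any tree decomposition puts a clique entirely inside one bag — forcing width ≥ 2. Therefore the treewidth is 2.

Treewidth 2.
Bags: B1 = {1, 2, 5}  B2 = {1, 2, 7}  B3 = {1, 4, 5}  B4 = {2, 5, 8}  B5 = {2, 8, 9}  B6 = {2, 5, 6}  B7 = {2, 3, 5}  B8 = {4, 5, 10}
Tree: B1–B2, B1–B3, B1–B4, B4–B5, B4–B6, B4–B7, B3–B8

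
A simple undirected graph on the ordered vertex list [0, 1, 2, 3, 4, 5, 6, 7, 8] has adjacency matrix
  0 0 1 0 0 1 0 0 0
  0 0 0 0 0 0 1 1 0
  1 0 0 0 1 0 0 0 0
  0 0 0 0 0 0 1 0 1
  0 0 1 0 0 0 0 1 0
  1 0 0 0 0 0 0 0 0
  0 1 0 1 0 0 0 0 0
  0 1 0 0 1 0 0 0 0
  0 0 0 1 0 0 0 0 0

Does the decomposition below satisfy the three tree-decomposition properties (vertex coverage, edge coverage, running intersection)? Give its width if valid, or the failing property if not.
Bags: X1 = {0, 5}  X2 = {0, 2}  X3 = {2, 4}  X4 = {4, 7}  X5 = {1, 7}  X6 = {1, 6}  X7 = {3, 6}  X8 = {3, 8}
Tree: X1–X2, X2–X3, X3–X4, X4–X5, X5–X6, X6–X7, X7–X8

Checking the three conditions: (i) the bags cover all of {0, 1, 2, 3, 4, 5, 6, 7, 8}; (ii) for each edge, some bag contains both endpoints; (iii) the bags containing any fixed vertex form a subtree. All hold, so the decomposition is valid with width 2 − 1 = 1.

Yes; width 1.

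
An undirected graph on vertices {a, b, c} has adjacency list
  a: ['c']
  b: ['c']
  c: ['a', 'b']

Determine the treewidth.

A width-1 tree decomposition is:
Bags: B1 = {b, c}  B2 = {a, c}
Tree: B1–B2
Every bag has size at most 2, so the width is 2 − 1 = 1 and tw(G) ≤ 1. G has an edge, so its treewidth is at least 1. The upper and lower bounds meet at 1, so that is the treewidth.

1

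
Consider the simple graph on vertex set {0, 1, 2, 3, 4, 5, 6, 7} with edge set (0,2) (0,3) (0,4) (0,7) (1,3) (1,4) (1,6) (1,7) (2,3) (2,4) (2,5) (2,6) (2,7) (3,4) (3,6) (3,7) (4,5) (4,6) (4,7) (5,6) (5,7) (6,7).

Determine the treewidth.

A width-4 tree decomposition is:
Bags: B1 = {1, 3, 4, 6, 7}  B2 = {2, 3, 4, 6, 7}  B3 = {2, 4, 5, 6, 7}  B4 = {0, 2, 3, 4, 7}
Tree: B1–B2, B2–B3, B2–B4
Each bag holds 5 vertices, so the decomposition has width 4, which upper-bounds the treewidth. For the lower bound, the 5 vertices {1, 3, 4, 6, 7} are pairwise adjacent, and any tree decomposition puts a clique entirely inside one bag — forcing width ≥ 4. Combining the bounds, tw(G) = 4.

4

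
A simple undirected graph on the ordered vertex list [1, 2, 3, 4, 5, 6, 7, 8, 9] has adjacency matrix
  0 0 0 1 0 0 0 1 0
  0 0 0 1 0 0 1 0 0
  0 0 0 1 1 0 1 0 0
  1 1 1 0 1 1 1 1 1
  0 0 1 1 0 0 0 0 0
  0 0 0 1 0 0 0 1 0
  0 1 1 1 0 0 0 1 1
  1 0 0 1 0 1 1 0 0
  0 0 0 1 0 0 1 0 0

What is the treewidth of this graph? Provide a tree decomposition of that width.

The largest bag has 3 vertices, giving width 2; this decomposition certifies tw(G) ≤ 2. Conversely, {1, 4, 8} is a clique of size 3, and the vertices of any clique must share a bag in every tree decomposition; so some bag has ≥ 3 vertices and tw(G) ≥ 2. Hence tw(G) = 2 exactly.

Treewidth 2.
Bags: B1 = {4, 7, 8}  B2 = {4, 6, 8}  B3 = {3, 4, 7}  B4 = {3, 4, 5}  B5 = {2, 4, 7}  B6 = {1, 4, 8}  B7 = {4, 7, 9}
Tree: B1–B2, B1–B3, B3–B4, B3–B5, B1–B6, B3–B7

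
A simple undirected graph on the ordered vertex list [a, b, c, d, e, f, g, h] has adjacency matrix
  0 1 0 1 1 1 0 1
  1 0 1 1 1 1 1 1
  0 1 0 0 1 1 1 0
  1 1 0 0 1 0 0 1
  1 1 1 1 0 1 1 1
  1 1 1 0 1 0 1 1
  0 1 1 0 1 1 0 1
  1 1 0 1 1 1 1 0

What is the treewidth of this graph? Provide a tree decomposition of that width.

Treewidth 4.
Bags: B1 = {b, c, e, f, g}  B2 = {b, e, f, g, h}  B3 = {a, b, e, f, h}  B4 = {a, b, d, e, h}
Tree: B1–B2, B2–B3, B3–B4

Every bag has size at most 5, so the width is 5 − 1 = 4 and tw(G) ≤ 4. Conversely, {a, b, d, e, h} is a clique of size 5, and the vertices of any clique must share a bag in every tree decomposition; so some bag has ≥ 5 vertices and tw(G) ≥ 4. Therefore the treewidth is 4.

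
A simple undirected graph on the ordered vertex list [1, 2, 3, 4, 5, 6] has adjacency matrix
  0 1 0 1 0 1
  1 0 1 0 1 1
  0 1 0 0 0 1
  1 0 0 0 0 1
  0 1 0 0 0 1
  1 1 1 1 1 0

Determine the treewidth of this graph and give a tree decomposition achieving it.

Every bag has size at most 3, so the width is 3 − 1 = 2 and tw(G) ≤ 2. For the lower bound, the 3 vertices {1, 2, 6} are pairwise adjacent, and any tree decomposition puts a clique entirely inside one bag — forcing width ≥ 2. Combining the bounds, tw(G) = 2.

Treewidth 2.
Bags: B1 = {1, 2, 6}  B2 = {1, 4, 6}  B3 = {2, 5, 6}  B4 = {2, 3, 6}
Tree: B1–B2, B1–B3, B1–B4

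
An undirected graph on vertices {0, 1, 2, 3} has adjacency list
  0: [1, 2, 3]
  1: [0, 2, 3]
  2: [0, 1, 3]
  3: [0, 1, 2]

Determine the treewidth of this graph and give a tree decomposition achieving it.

With just one bag of size 4, the width is 4 − 1 = 3, so tw(G) ≤ 3. Conversely, {0, 1, 2, 3} is a clique of size 4, and the vertices of any clique must share a bag in every tree decomposition; so some bag has ≥ 4 vertices and tw(G) ≥ 3. Therefore the treewidth is 3.

Treewidth 3.
One such decomposition:
Bags: B1 = {0, 1, 2, 3}
Tree: (single bag)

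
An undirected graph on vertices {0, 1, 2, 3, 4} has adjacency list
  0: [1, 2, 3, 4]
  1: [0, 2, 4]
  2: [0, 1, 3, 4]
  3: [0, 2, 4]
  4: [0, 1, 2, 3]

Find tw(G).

A width-3 tree decomposition is:
Bags: B1 = {0, 2, 3, 4}  B2 = {0, 1, 2, 4}
Tree: B1–B2
Each bag holds 4 vertices, so the decomposition has width 3, which upper-bounds the treewidth. On the other hand G contains the 4-clique {0, 1, 2, 4}. A clique must lie in a single bag of any decomposition, so no decomposition can have width below 3. Combining the bounds, tw(G) = 3.

3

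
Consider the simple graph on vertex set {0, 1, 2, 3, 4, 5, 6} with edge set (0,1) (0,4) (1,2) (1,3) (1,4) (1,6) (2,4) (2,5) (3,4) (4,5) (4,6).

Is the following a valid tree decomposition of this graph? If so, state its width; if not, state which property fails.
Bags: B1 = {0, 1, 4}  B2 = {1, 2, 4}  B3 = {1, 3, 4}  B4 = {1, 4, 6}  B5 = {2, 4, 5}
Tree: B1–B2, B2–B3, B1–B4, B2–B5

Yes; width 2.

Checking the three conditions: (i) the bags cover all of {0, 1, 2, 3, 4, 5, 6}; (ii) for each edge, some bag contains both endpoints; (iii) the bags containing any fixed vertex form a subtree. All hold, so the decomposition is valid with width 3 − 1 = 2.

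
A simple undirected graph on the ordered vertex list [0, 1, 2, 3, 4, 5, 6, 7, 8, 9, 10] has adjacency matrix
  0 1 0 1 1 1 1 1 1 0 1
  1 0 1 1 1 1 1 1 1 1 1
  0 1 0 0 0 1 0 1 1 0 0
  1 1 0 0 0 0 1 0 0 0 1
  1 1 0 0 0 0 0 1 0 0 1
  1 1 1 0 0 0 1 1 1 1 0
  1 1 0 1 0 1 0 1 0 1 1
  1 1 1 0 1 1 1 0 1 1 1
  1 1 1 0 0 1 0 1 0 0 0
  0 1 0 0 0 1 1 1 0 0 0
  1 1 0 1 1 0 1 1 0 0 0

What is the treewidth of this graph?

4

A width-4 tree decomposition is:
Bags: B1 = {0, 1, 5, 6, 7}  B2 = {0, 1, 5, 7, 8}  B3 = {0, 1, 6, 7, 10}  B4 = {1, 5, 6, 7, 9}  B5 = {1, 2, 5, 7, 8}  B6 = {0, 1, 4, 7, 10}  B7 = {0, 1, 3, 6, 10}
Tree: B1–B2, B1–B3, B1–B4, B2–B5, B3–B6, B3–B7
The largest bag has 5 vertices, giving width 4; this decomposition certifies tw(G) ≤ 4. For the lower bound, the 5 vertices {0, 1, 3, 6, 10} are pairwise adjacent, and any tree decomposition puts a clique entirely inside one bag — forcing width ≥ 4. Combining the bounds, tw(G) = 4.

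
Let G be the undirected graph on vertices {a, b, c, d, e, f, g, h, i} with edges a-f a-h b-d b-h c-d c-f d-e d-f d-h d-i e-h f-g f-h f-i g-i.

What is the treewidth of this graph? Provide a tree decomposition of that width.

Treewidth 2.
One such decomposition:
Bags: B1 = {b, d, h}  B2 = {d, e, h}  B3 = {d, f, h}  B4 = {d, f, i}  B5 = {f, g, i}  B6 = {a, f, h}  B7 = {c, d, f}
Tree: B1–B2, B1–B3, B3–B4, B4–B5, B3–B6, B3–B7

Every bag has size at most 3, so the width is 3 − 1 = 2 and tw(G) ≤ 2. For the lower bound, the 3 vertices {d, e, h} are pairwise adjacent, and any tree decomposition puts a clique entirely inside one bag — forcing width ≥ 2. Combining the bounds, tw(G) = 2.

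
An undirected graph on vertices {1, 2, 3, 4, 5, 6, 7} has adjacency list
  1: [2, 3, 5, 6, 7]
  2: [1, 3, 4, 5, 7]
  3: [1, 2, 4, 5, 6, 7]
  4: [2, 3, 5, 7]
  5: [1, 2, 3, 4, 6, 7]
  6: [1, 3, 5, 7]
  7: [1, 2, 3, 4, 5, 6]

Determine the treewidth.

4

A width-4 tree decomposition is:
Bags: B1 = {2, 3, 4, 5, 7}  B2 = {1, 2, 3, 5, 7}  B3 = {1, 3, 5, 6, 7}
Tree: B1–B2, B2–B3
Every bag has size at most 5, so the width is 5 − 1 = 4 and tw(G) ≤ 4. For the lower bound, the 5 vertices {1, 2, 3, 5, 7} are pairwise adjacent, and any tree decomposition puts a clique entirely inside one bag — forcing width ≥ 4. Therefore the treewidth is 4.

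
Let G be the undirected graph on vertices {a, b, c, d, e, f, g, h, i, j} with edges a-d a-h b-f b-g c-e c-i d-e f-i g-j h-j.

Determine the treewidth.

A width-2 tree decomposition is:
Bags: B1 = {a, h, j}  B2 = {a, d, j}  B3 = {d, e, j}  B4 = {c, e, j}  B5 = {c, i, j}  B6 = {f, i, j}  B7 = {b, f, j}  B8 = {b, g, j}
Tree: B1–B2, B2–B3, B3–B4, B4–B5, B5–B6, B6–B7, B7–B8
The largest bag has 3 vertices, giving width 2; this decomposition certifies tw(G) ≤ 2. For the lower bound, G contains the cycle j–h–a–d–e–c–i–f–b–g–j, so G is not a forest; only forests have treewidth ≤ 1, hence tw(G) ≥ 2. Hence tw(G) = 2 exactly.

2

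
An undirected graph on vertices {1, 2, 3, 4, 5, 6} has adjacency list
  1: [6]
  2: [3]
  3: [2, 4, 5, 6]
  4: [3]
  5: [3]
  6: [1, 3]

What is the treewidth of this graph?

A width-1 tree decomposition is:
Bags: B1 = {2, 3}  B2 = {3, 6}  B3 = {3, 4}  B4 = {3, 5}  B5 = {1, 6}
Tree: B1–B2, B2–B3, B2–B4, B2–B5
The largest bag has 2 vertices, giving width 1; this decomposition certifies tw(G) ≤ 1. G has an edge, so its treewidth is at least 1. Therefore the treewidth is 1.

1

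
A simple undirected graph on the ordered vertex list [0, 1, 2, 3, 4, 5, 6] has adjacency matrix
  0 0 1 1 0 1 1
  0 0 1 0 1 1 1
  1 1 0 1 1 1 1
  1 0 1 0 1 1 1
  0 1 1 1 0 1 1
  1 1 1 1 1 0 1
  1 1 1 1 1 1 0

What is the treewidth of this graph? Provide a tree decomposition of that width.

The largest bag has 5 vertices, giving width 4; this decomposition certifies tw(G) ≤ 4. Conversely, {1, 2, 4, 5, 6} is a clique of size 5, and the vertices of any clique must share a bag in every tree decomposition; so some bag has ≥ 5 vertices and tw(G) ≥ 4. Hence tw(G) = 4 exactly.

Treewidth 4.
One optimal decomposition is:
Bags: B1 = {0, 2, 3, 5, 6}  B2 = {2, 3, 4, 5, 6}  B3 = {1, 2, 4, 5, 6}
Tree: B1–B2, B2–B3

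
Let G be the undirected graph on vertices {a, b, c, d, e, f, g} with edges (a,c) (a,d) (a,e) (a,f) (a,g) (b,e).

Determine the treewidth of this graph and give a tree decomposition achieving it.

Each bag holds 2 vertices, so the decomposition has width 1, which upper-bounds the treewidth. G has an edge, so its treewidth is at least 1. Therefore the treewidth is 1.

Treewidth 1.
Bags: B1 = {a, e}  B2 = {a, c}  B3 = {b, e}  B4 = {a, g}  B5 = {a, d}  B6 = {a, f}
Tree: B1–B2, B1–B3, B2–B4, B1–B5, B2–B6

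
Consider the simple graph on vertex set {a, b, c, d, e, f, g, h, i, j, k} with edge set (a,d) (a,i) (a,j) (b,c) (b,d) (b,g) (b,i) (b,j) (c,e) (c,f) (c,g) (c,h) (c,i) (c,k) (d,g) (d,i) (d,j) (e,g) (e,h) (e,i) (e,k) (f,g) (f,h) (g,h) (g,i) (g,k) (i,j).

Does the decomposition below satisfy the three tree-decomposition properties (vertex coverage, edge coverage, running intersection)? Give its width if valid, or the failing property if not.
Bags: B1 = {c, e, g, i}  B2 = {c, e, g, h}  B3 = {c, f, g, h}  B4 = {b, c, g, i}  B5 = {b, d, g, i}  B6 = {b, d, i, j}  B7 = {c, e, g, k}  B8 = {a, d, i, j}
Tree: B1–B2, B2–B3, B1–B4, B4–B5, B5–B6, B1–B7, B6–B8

Vertex coverage: the bags together contain {a, b, c, d, e, f, g, h, i, j, k}, the full vertex set. Edge coverage: each edge of G has both endpoints in at least one bag. Running intersection: for every vertex, the bags containing it form a connected subtree. All three properties hold, so this is a valid tree decomposition of width max|bag| − 1 = 3, and hence tw(G) ≤ 3.

Yes; width 3.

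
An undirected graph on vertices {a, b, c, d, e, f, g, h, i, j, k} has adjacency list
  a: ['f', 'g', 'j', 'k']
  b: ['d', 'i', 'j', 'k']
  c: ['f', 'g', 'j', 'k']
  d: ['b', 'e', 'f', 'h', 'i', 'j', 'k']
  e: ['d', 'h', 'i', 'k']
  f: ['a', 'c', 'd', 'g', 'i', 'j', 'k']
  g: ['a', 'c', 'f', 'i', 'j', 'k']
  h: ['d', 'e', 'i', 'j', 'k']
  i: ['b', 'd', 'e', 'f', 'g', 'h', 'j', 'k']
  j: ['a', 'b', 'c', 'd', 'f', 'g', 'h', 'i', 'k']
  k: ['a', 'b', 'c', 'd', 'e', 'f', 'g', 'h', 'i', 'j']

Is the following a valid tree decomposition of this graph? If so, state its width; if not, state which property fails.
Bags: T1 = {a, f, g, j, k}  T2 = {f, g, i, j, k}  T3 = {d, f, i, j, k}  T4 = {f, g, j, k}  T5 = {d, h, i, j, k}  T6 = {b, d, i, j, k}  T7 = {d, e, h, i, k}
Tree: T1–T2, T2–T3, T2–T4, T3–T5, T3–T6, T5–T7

A tree decomposition must satisfy three properties: every vertex lies in some bag; for every edge, both endpoints lie together in some bag; and for every vertex, the bags containing it form a connected subtree. Here vertex c appears in no bag, so the decomposition is invalid.

No — vertex c appears in no bag.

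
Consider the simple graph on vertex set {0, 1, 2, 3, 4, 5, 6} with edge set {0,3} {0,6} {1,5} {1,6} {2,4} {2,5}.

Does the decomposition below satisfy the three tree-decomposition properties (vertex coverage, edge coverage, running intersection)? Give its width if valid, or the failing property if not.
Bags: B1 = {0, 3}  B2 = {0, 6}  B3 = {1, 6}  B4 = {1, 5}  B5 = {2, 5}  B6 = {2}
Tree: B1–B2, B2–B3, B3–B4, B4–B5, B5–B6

No — vertex 4 appears in no bag.

A tree decomposition must satisfy three properties: every vertex lies in some bag; for every edge, both endpoints lie together in some bag; and for every vertex, the bags containing it form a connected subtree. Here vertex 4 appears in no bag, so the decomposition is invalid.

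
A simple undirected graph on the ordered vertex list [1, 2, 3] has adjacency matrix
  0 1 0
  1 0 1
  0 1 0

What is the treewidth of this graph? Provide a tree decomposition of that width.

Treewidth 1.
Bags: B1 = {2, 3}  B2 = {1, 2}
Tree: B1–B2

Each bag holds 2 vertices, so the decomposition has width 1, which upper-bounds the treewidth. Since G has at least one edge (e.g. 2–3), it is not an edgeless graph, so tw(G) ≥ 1. Hence tw(G) = 1 exactly.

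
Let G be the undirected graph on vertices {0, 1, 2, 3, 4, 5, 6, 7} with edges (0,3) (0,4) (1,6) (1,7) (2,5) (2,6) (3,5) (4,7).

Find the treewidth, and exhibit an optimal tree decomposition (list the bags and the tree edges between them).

Treewidth 2.
One optimal decomposition is:
Bags: B1 = {2, 5, 6}  B2 = {1, 5, 6}  B3 = {1, 5, 7}  B4 = {4, 5, 7}  B5 = {0, 4, 5}  B6 = {0, 3, 5}
Tree: B1–B2, B2–B3, B3–B4, B4–B5, B5–B6

Every bag has size at most 3, so the width is 3 − 1 = 2 and tw(G) ≤ 2. For the lower bound, G contains the cycle 5–2–6–1–7–4–0–3–5, so G is not a forest; only forests have treewidth ≤ 1, hence tw(G) ≥ 2. Combining the bounds, tw(G) = 2.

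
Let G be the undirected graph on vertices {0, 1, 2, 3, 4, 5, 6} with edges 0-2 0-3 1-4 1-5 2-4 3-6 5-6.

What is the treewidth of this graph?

A width-2 tree decomposition is:
Bags: B1 = {1, 2, 4}  B2 = {0, 1, 2}  B3 = {0, 1, 3}  B4 = {1, 3, 6}  B5 = {1, 5, 6}
Tree: B1–B2, B2–B3, B3–B4, B4–B5
Each bag holds 3 vertices, so the decomposition has width 2, which upper-bounds the treewidth. Since 1–4–2–0–3–6–5–1 is a cycle in G, G is not acyclic. Forests are exactly the graphs of treewidth ≤ 1, so tw(G) ≥ 2. Combining the bounds, tw(G) = 2.

2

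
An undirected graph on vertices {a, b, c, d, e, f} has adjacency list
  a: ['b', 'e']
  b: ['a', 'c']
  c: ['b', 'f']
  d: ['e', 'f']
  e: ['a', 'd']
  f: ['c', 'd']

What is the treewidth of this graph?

2

A width-2 tree decomposition is:
Bags: B1 = {c, d, f}  B2 = {c, d, e}  B3 = {a, c, e}  B4 = {a, b, c}
Tree: B1–B2, B2–B3, B3–B4
The largest bag has 3 vertices, giving width 2; this decomposition certifies tw(G) ≤ 2. The edges c–f–d–e–a–b–c form a cycle, so G is not a tree and its treewidth is at least 2. Combining the bounds, tw(G) = 2.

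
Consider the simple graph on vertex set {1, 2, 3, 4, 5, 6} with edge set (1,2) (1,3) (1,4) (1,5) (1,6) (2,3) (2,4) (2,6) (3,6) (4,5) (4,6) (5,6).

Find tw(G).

A width-3 tree decomposition is:
Bags: B1 = {1, 4, 5, 6}  B2 = {1, 2, 4, 6}  B3 = {1, 2, 3, 6}
Tree: B1–B2, B2–B3
Every bag has size at most 4, so the width is 4 − 1 = 3 and tw(G) ≤ 3. Conversely, {1, 2, 3, 6} is a clique of size 4, and the vertices of any clique must share a bag in every tree decomposition; so some bag has ≥ 4 vertices and tw(G) ≥ 3. The upper and lower bounds meet at 3, so that is the treewidth.

3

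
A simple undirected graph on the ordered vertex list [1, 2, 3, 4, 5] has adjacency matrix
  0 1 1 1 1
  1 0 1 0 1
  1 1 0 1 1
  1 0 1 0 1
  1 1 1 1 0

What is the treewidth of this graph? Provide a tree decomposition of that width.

Treewidth 3.
One optimal decomposition is:
Bags: B1 = {1, 3, 4, 5}  B2 = {1, 2, 3, 5}
Tree: B1–B2

Every bag has size at most 4, so the width is 4 − 1 = 3 and tw(G) ≤ 3. On the other hand G contains the 4-clique {1, 2, 3, 5}. A clique must lie in a single bag of any decomposition, so no decomposition can have width below 3. Hence tw(G) = 3 exactly.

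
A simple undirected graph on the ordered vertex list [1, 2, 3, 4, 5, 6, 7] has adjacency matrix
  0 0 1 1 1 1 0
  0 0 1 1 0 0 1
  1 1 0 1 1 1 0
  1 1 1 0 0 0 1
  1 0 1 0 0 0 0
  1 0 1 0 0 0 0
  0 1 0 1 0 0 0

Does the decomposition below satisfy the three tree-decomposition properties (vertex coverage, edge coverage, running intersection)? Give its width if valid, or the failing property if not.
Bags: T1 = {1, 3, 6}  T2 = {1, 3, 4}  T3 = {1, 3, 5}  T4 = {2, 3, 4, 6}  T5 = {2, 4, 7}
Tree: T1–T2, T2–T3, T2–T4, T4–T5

No — bags containing vertex 6 are not connected in the tree.

A tree decomposition must satisfy three properties: every vertex lies in some bag; for every edge, both endpoints lie together in some bag; and for every vertex, the bags containing it form a connected subtree. Here bags containing vertex 6 are not connected in the tree, so the decomposition is invalid.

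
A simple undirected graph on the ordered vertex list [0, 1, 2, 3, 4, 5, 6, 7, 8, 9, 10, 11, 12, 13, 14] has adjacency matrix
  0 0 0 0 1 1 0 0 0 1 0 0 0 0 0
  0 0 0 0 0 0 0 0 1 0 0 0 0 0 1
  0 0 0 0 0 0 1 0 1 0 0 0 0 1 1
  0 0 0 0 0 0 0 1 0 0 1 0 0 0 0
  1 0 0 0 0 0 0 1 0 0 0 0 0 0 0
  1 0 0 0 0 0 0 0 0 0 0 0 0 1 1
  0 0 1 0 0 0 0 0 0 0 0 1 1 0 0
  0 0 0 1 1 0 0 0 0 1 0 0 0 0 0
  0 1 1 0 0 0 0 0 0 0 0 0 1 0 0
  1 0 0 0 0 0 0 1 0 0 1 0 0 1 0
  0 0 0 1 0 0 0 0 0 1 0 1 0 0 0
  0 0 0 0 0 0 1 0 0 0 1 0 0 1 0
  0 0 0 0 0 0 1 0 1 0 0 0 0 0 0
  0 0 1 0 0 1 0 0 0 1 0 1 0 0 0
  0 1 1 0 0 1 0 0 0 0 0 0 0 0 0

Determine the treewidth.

3

A width-3 tree decomposition is:
Bags: B1 = {3, 4, 7, 10}  B2 = {4, 7, 9, 10}  B3 = {0, 4, 9, 10}  B4 = {0, 9, 10, 11}  B5 = {0, 9, 11, 13}  B6 = {0, 5, 11, 13}  B7 = {5, 6, 11, 13}  B8 = {2, 5, 6, 13}  B9 = {2, 5, 6, 14}  B10 = {2, 6, 12, 14}  B11 = {2, 8, 12, 14}  B12 = {1, 8, 12, 14}
Tree: B1–B2, B2–B3, B3–B4, B4–B5, B5–B6, B6–B7, B7–B8, B8–B9, B9–B10, B10–B11, B11–B12
Every bag has size at most 4, so the width is 4 − 1 = 3 and tw(G) ≤ 3. For the lower bound: the 4 vertex sets {3,4,7}, {10}, {9}, {0,5,11,13} are disjoint, each induces a connected subgraph, and every pair is joined by at least one edge of G. Contracting each set to a single vertex therefore yields K_{4} as a minor, and since treewidth is minor-monotone, tw(G) ≥ tw(K_{4}) = 3. Hence tw(G) = 3 exactly.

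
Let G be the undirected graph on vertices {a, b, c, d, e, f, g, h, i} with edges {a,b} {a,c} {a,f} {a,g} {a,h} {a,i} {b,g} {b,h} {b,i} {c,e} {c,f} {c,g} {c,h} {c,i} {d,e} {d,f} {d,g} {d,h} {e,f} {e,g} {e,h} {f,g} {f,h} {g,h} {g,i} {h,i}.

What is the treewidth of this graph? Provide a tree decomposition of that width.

Treewidth 4.
One such decomposition:
Bags: B1 = {c, e, f, g, h}  B2 = {d, e, f, g, h}  B3 = {a, c, f, g, h}  B4 = {a, c, g, h, i}  B5 = {a, b, g, h, i}
Tree: B1–B2, B1–B3, B3–B4, B4–B5

Each bag holds 5 vertices, so the decomposition has width 4, which upper-bounds the treewidth. Conversely, {d, e, f, g, h} is a clique of size 5, and the vertices of any clique must share a bag in every tree decomposition; so some bag has ≥ 5 vertices and tw(G) ≥ 4. Hence tw(G) = 4 exactly.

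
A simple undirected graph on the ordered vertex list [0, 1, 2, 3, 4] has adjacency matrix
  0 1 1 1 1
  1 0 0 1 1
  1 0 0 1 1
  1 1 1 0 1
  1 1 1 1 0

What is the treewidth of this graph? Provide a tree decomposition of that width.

Each bag holds 4 vertices, so the decomposition has width 3, which upper-bounds the treewidth. For the lower bound, the 4 vertices {0, 1, 3, 4} are pairwise adjacent, and any tree decomposition puts a clique entirely inside one bag — forcing width ≥ 3. The upper and lower bounds meet at 3, so that is the treewidth.

Treewidth 3.
Bags: B1 = {0, 1, 3, 4}  B2 = {0, 2, 3, 4}
Tree: B1–B2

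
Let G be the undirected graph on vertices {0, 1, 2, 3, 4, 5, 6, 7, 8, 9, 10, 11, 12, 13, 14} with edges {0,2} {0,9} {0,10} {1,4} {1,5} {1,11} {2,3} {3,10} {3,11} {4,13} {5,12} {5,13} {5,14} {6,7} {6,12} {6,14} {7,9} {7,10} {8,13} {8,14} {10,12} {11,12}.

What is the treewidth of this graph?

A width-3 tree decomposition is:
Bags: B1 = {0, 2, 3, 9}  B2 = {0, 3, 9, 10}  B3 = {3, 7, 9, 10}  B4 = {3, 7, 10, 11}  B5 = {7, 10, 11, 12}  B6 = {6, 7, 11, 12}  B7 = {1, 6, 11, 12}  B8 = {1, 5, 6, 12}  B9 = {1, 5, 6, 14}  B10 = {1, 4, 5, 14}  B11 = {4, 5, 13, 14}  B12 = {4, 8, 13, 14}
Tree: B1–B2, B2–B3, B3–B4, B4–B5, B5–B6, B6–B7, B7–B8, B8–B9, B9–B10, B10–B11, B11–B12
Each bag holds 4 vertices, so the decomposition has width 3, which upper-bounds the treewidth. For the lower bound: the 4 vertex sets {0,2,9}, {3}, {10}, {6,7,11,12} are disjoint, each induces a connected subgraph, and every pair is joined by at least one edge of G. Contracting each set to a single vertex therefore yields K_{4} as a minor, and since treewidth is minor-monotone, tw(G) ≥ tw(K_{4}) = 3. Therefore the treewidth is 3.

3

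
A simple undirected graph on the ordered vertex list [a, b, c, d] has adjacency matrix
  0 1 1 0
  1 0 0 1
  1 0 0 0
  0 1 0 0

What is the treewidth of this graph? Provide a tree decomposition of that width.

Each bag holds 2 vertices, so the decomposition has width 1, which upper-bounds the treewidth. Since G has at least one edge (e.g. d–b), it is not an edgeless graph, so tw(G) ≥ 1. Therefore the treewidth is 1.

Treewidth 1.
One such decomposition:
Bags: B1 = {b, d}  B2 = {a, b}  B3 = {a, c}
Tree: B1–B2, B2–B3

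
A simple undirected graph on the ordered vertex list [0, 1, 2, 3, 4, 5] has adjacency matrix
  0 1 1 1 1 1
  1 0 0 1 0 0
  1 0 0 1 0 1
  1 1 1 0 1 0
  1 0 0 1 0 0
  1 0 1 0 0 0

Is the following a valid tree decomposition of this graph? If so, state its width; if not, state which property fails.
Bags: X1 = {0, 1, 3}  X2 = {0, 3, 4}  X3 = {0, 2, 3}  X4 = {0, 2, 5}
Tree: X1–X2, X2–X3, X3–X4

Yes; width 2.

Vertex coverage: the bags together contain {0, 1, 2, 3, 4, 5}, the full vertex set. Edge coverage: each edge of G has both endpoints in at least one bag. Running intersection: for every vertex, the bags containing it form a connected subtree. All three properties hold, so this is a valid tree decomposition of width max|bag| − 1 = 2, and hence tw(G) ≤ 2.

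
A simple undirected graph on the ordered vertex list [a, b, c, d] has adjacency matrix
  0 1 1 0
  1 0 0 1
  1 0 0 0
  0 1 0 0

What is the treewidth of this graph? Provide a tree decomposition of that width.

Treewidth 1.
One such decomposition:
Bags: B1 = {a, c}  B2 = {a, b}  B3 = {b, d}
Tree: B1–B2, B2–B3

The largest bag has 2 vertices, giving width 1; this decomposition certifies tw(G) ≤ 1. Since G has at least one edge (e.g. c–a), it is not an edgeless graph, so tw(G) ≥ 1. Therefore the treewidth is 1.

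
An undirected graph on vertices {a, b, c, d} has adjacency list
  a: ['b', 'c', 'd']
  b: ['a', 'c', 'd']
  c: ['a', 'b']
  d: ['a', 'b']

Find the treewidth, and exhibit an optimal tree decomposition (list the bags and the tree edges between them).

Treewidth 2.
One such decomposition:
Bags: B1 = {a, b, c}  B2 = {a, b, d}
Tree: B1–B2

The largest bag has 3 vertices, giving width 2; this decomposition certifies tw(G) ≤ 2. For the lower bound, the 3 vertices {a, b, d} are pairwise adjacent, and any tree decomposition puts a clique entirely inside one bag — forcing width ≥ 2. Combining the bounds, tw(G) = 2.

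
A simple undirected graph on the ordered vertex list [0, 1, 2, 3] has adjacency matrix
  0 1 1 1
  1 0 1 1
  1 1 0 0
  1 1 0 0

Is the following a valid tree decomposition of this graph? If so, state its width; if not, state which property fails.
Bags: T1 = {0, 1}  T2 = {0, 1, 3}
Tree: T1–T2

No — vertex 2 appears in no bag.

A tree decomposition must satisfy three properties: every vertex lies in some bag; for every edge, both endpoints lie together in some bag; and for every vertex, the bags containing it form a connected subtree. Here vertex 2 appears in no bag, so the decomposition is invalid.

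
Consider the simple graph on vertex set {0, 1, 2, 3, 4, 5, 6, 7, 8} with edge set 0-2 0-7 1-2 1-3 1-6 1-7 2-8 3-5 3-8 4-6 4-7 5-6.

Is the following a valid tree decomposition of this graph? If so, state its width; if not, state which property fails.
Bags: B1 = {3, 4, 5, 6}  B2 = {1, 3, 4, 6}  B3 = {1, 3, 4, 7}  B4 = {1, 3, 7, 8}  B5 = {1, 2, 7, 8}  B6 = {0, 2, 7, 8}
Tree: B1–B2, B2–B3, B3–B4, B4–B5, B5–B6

Yes; width 3.

Vertex coverage: the bags together contain {0, 1, 2, 3, 4, 5, 6, 7, 8}, the full vertex set. Edge coverage: each edge of G has both endpoints in at least one bag. Running intersection: for every vertex, the bags containing it form a connected subtree. All three properties hold, so this is a valid tree decomposition of width max|bag| − 1 = 3, and hence tw(G) ≤ 3.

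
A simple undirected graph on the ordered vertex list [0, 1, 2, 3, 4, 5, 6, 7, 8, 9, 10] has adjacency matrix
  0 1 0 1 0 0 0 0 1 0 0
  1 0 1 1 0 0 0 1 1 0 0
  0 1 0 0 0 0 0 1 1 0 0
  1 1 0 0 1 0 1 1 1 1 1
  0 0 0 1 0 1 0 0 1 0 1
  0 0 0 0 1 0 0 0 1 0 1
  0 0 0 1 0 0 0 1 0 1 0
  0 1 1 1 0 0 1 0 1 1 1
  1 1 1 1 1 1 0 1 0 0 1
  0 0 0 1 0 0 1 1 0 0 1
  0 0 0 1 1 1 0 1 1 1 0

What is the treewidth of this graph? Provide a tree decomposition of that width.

Each bag holds 4 vertices, so the decomposition has width 3, which upper-bounds the treewidth. For the lower bound, the 4 vertices {1, 2, 7, 8} are pairwise adjacent, and any tree decomposition puts a clique entirely inside one bag — forcing width ≥ 3. Therefore the treewidth is 3.

Treewidth 3.
One optimal decomposition is:
Bags: B1 = {3, 4, 8, 10}  B2 = {3, 7, 8, 10}  B3 = {3, 7, 9, 10}  B4 = {3, 6, 7, 9}  B5 = {1, 3, 7, 8}  B6 = {0, 1, 3, 8}  B7 = {4, 5, 8, 10}  B8 = {1, 2, 7, 8}
Tree: B1–B2, B2–B3, B3–B4, B2–B5, B5–B6, B1–B7, B5–B8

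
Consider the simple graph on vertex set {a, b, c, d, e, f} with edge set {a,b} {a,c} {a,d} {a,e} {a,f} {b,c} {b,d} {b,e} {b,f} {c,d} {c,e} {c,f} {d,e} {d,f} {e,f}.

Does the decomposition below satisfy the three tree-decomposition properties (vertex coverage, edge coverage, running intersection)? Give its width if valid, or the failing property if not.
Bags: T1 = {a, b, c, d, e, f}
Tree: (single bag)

Yes; width 5.

Checking the three conditions: (i) the bags cover all of {a, b, c, d, e, f}; (ii) for each edge, some bag contains both endpoints; (iii) the bags containing any fixed vertex form a subtree. All hold, so the decomposition is valid with width 6 − 1 = 5.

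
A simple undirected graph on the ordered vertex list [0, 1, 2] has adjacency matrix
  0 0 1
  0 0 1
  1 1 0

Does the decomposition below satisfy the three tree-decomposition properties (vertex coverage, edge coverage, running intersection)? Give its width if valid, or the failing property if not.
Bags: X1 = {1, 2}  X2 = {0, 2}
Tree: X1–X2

Yes; width 1.

Every vertex of G appears in some bag (union = {0, 1, 2}); every edge is covered by a bag; and for each vertex v the set of bags containing v is connected in the bag tree. The decomposition is therefore valid. The largest bag has 2 vertices, so the width is 1.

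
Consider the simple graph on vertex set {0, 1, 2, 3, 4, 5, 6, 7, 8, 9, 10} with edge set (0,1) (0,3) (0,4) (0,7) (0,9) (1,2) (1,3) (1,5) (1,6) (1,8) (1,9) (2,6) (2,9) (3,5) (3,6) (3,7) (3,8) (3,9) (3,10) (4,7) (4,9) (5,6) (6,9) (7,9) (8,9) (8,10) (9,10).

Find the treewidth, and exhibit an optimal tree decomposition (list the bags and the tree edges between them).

Each bag holds 4 vertices, so the decomposition has width 3, which upper-bounds the treewidth. For the lower bound, the 4 vertices {1, 2, 6, 9} are pairwise adjacent, and any tree decomposition puts a clique entirely inside one bag — forcing width ≥ 3. The upper and lower bounds meet at 3, so that is the treewidth.

Treewidth 3.
Bags: B1 = {1, 3, 6, 9}  B2 = {0, 1, 3, 9}  B3 = {1, 3, 8, 9}  B4 = {1, 2, 6, 9}  B5 = {1, 3, 5, 6}  B6 = {0, 3, 7, 9}  B7 = {3, 8, 9, 10}  B8 = {0, 4, 7, 9}
Tree: B1–B2, B2–B3, B1–B4, B1–B5, B2–B6, B3–B7, B6–B8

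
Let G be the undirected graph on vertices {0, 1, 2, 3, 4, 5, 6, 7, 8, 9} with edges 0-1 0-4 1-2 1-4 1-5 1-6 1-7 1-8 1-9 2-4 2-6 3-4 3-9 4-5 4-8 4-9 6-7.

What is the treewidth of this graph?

2

A width-2 tree decomposition is:
Bags: B1 = {1, 4, 9}  B2 = {0, 1, 4}  B3 = {3, 4, 9}  B4 = {1, 4, 8}  B5 = {1, 2, 4}  B6 = {1, 2, 6}  B7 = {1, 6, 7}  B8 = {1, 4, 5}
Tree: B1–B2, B1–B3, B1–B4, B2–B5, B5–B6, B6–B7, B5–B8
Every bag has size at most 3, so the width is 3 − 1 = 2 and tw(G) ≤ 2. Conversely, {0, 1, 4} is a clique of size 3, and the vertices of any clique must share a bag in every tree decomposition; so some bag has ≥ 3 vertices and tw(G) ≥ 2. Combining the bounds, tw(G) = 2.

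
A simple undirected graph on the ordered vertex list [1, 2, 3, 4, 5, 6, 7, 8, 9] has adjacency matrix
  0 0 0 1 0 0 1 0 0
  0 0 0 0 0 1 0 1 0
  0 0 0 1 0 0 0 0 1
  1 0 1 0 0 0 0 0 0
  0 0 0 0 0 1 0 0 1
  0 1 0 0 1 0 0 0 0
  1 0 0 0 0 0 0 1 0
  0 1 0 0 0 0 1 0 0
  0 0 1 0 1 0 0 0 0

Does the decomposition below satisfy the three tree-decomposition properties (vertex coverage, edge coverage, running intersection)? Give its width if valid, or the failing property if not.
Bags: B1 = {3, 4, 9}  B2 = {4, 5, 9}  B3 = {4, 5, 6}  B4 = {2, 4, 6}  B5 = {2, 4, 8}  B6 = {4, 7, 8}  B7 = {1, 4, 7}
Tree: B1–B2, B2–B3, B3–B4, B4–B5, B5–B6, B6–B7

Yes; width 2.

Checking the three conditions: (i) the bags cover all of {1, 2, 3, 4, 5, 6, 7, 8, 9}; (ii) for each edge, some bag contains both endpoints; (iii) the bags containing any fixed vertex form a subtree. All hold, so the decomposition is valid with width 3 − 1 = 2.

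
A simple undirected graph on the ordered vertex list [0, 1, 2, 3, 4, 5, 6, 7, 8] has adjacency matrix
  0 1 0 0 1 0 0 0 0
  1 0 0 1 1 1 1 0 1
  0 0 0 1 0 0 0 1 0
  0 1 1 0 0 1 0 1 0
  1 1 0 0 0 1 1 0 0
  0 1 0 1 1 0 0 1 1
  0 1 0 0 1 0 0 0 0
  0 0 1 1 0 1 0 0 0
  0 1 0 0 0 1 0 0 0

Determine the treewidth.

2

A width-2 tree decomposition is:
Bags: B1 = {1, 3, 5}  B2 = {3, 5, 7}  B3 = {1, 4, 5}  B4 = {1, 5, 8}  B5 = {1, 4, 6}  B6 = {0, 1, 4}  B7 = {2, 3, 7}
Tree: B1–B2, B1–B3, B3–B4, B3–B5, B5–B6, B2–B7
Every bag has size at most 3, so the width is 3 − 1 = 2 and tw(G) ≤ 2. On the other hand G contains the 3-clique {1, 5, 8}. A clique must lie in a single bag of any decomposition, so no decomposition can have width below 2. The upper and lower bounds meet at 2, so that is the treewidth.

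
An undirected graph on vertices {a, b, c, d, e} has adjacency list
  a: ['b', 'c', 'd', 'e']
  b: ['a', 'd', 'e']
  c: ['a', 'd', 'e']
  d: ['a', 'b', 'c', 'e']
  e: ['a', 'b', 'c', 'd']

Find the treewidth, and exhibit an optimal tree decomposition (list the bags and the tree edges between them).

Each bag holds 4 vertices, so the decomposition has width 3, which upper-bounds the treewidth. Conversely, {a, c, d, e} is a clique of size 4, and the vertices of any clique must share a bag in every tree decomposition; so some bag has ≥ 4 vertices and tw(G) ≥ 3. Therefore the treewidth is 3.

Treewidth 3.
One optimal decomposition is:
Bags: B1 = {a, b, d, e}  B2 = {a, c, d, e}
Tree: B1–B2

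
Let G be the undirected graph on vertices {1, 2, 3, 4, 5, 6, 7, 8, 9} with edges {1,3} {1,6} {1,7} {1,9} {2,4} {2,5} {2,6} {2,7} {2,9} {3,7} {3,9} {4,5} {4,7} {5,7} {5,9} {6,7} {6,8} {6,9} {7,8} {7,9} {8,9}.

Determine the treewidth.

3

A width-3 tree decomposition is:
Bags: B1 = {6, 7, 8, 9}  B2 = {2, 6, 7, 9}  B3 = {2, 5, 7, 9}  B4 = {1, 6, 7, 9}  B5 = {1, 3, 7, 9}  B6 = {2, 4, 5, 7}
Tree: B1–B2, B2–B3, B2–B4, B4–B5, B3–B6
Each bag holds 4 vertices, so the decomposition has width 3, which upper-bounds the treewidth. For the lower bound, the 4 vertices {1, 3, 7, 9} are pairwise adjacent, and any tree decomposition puts a clique entirely inside one bag — forcing width ≥ 3. Combining the bounds, tw(G) = 3.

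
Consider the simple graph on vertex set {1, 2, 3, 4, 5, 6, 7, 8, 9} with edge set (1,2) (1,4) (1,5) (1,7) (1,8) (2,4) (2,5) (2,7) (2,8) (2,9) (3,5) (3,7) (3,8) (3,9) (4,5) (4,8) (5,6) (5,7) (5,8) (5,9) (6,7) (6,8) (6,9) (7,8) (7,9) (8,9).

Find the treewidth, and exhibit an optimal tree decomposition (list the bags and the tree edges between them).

Treewidth 4.
One optimal decomposition is:
Bags: B1 = {1, 2, 5, 7, 8}  B2 = {1, 2, 4, 5, 8}  B3 = {2, 5, 7, 8, 9}  B4 = {5, 6, 7, 8, 9}  B5 = {3, 5, 7, 8, 9}
Tree: B1–B2, B1–B3, B3–B4, B4–B5

Each bag holds 5 vertices, so the decomposition has width 4, which upper-bounds the treewidth. For the lower bound, the 5 vertices {1, 2, 4, 5, 8} are pairwise adjacent, and any tree decomposition puts a clique entirely inside one bag — forcing width ≥ 4. Combining the bounds, tw(G) = 4.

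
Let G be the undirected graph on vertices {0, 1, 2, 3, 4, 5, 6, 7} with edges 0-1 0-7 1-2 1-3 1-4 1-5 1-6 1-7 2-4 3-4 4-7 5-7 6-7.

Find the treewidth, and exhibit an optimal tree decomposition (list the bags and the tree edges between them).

Treewidth 2.
Bags: B1 = {1, 3, 4}  B2 = {1, 4, 7}  B3 = {1, 6, 7}  B4 = {1, 2, 4}  B5 = {0, 1, 7}  B6 = {1, 5, 7}
Tree: B1–B2, B2–B3, B1–B4, B2–B5, B5–B6

Each bag holds 3 vertices, so the decomposition has width 2, which upper-bounds the treewidth. For the lower bound, the 3 vertices {1, 2, 4} are pairwise adjacent, and any tree decomposition puts a clique entirely inside one bag — forcing width ≥ 2. The upper and lower bounds meet at 2, so that is the treewidth.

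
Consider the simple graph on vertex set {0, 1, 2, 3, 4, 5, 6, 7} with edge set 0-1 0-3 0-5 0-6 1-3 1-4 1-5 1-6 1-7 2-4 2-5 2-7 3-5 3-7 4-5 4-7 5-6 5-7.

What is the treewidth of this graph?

A width-3 tree decomposition is:
Bags: B1 = {0, 1, 3, 5}  B2 = {1, 3, 5, 7}  B3 = {1, 4, 5, 7}  B4 = {0, 1, 5, 6}  B5 = {2, 4, 5, 7}
Tree: B1–B2, B2–B3, B1–B4, B3–B5
Each bag holds 4 vertices, so the decomposition has width 3, which upper-bounds the treewidth. On the other hand G contains the 4-clique {0, 1, 3, 5}. A clique must lie in a single bag of any decomposition, so no decomposition can have width below 3. The upper and lower bounds meet at 3, so that is the treewidth.

3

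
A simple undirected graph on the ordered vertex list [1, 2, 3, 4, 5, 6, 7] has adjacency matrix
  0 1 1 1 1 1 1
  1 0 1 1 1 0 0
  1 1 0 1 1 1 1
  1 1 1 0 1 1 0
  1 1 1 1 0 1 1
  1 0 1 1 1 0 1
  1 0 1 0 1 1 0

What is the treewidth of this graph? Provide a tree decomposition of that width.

Treewidth 4.
Bags: B1 = {1, 2, 3, 4, 5}  B2 = {1, 3, 4, 5, 6}  B3 = {1, 3, 5, 6, 7}
Tree: B1–B2, B2–B3

Every bag has size at most 5, so the width is 5 − 1 = 4 and tw(G) ≤ 4. Conversely, {1, 2, 3, 4, 5} is a clique of size 5, and the vertices of any clique must share a bag in every tree decomposition; so some bag has ≥ 5 vertices and tw(G) ≥ 4. Combining the bounds, tw(G) = 4.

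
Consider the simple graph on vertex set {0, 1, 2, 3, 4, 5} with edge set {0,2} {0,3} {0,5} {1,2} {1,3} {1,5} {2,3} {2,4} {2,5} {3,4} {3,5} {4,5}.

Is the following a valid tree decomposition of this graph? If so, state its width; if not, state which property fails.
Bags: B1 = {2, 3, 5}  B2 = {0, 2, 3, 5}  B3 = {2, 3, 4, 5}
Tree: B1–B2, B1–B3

No — vertex 1 appears in no bag.

A tree decomposition must satisfy three properties: every vertex lies in some bag; for every edge, both endpoints lie together in some bag; and for every vertex, the bags containing it form a connected subtree. Here vertex 1 appears in no bag, so the decomposition is invalid.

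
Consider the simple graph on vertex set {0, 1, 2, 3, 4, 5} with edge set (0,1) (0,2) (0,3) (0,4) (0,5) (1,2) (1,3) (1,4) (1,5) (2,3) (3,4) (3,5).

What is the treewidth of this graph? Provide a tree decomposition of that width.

Treewidth 3.
Bags: B1 = {0, 1, 3, 4}  B2 = {0, 1, 3, 5}  B3 = {0, 1, 2, 3}
Tree: B1–B2, B1–B3

Each bag holds 4 vertices, so the decomposition has width 3, which upper-bounds the treewidth. For the lower bound, the 4 vertices {0, 1, 2, 3} are pairwise adjacent, and any tree decomposition puts a clique entirely inside one bag — forcing width ≥ 3. Hence tw(G) = 3 exactly.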